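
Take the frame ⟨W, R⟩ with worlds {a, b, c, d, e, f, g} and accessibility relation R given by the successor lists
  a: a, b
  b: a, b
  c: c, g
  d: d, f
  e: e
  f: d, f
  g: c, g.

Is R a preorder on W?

Yes

Reflexive: yes — every world is R-related to itself.
Transitive: yes — every two-step R-path is closed by a direct edge.
So R is a preorder.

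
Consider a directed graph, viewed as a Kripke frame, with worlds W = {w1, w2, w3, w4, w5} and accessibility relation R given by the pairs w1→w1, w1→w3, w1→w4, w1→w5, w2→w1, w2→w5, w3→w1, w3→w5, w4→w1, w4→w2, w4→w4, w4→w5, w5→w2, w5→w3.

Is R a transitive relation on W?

No

Transitive: no — w1 R w4 and w4 R w2, but not w1 R w2.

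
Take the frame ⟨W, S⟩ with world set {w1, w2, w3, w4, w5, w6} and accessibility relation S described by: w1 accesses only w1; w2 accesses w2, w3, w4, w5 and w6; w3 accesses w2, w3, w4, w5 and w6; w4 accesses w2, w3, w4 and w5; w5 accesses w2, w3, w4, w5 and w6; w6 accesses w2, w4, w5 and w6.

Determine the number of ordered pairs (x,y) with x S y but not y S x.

Enumerating: (w3,w6), (w6,w4).

2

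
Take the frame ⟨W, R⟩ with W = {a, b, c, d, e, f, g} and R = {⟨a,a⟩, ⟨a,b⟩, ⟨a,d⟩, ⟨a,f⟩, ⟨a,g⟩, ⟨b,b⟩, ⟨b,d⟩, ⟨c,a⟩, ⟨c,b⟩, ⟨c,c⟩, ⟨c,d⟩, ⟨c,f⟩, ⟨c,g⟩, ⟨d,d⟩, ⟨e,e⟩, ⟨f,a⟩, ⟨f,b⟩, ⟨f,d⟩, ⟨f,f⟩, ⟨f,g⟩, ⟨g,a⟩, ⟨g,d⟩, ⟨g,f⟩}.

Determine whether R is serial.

Yes

Serial: yes — every world has a successor (e.g. a R a).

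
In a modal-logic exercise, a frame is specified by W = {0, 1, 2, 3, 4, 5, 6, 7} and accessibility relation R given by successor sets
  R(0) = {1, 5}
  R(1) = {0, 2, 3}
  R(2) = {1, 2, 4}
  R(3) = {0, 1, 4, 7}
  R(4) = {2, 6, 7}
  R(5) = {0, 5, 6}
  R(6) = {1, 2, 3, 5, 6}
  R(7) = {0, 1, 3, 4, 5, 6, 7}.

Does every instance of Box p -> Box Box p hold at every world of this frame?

No

The schema 4 characterises exactly the transitive frames.
Transitive: no — 0 R 1 and 1 R 2, but not 0 R 2.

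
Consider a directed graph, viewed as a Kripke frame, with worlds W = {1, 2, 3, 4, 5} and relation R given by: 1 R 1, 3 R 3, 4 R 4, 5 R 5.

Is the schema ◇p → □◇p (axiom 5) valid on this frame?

Yes

By correspondence theory, 5 is valid on a frame iff R is Euclidean.
Euclidean: yes — any two successors of a common world are R-related.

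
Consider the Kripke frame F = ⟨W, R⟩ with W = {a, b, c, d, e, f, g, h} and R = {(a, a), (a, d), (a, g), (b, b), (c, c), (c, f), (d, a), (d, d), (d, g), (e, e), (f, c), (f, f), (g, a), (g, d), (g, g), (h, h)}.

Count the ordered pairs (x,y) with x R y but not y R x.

0

R is symmetric; there are no such tuples.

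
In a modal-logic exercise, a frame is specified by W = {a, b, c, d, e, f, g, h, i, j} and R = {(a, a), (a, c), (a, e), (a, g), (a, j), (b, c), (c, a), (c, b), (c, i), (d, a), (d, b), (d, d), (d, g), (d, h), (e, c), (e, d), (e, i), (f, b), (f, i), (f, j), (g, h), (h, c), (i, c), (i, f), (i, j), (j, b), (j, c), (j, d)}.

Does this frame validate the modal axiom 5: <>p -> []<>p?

No

Axiom 5 corresponds to the accessibility relation being Euclidean.
Euclidean: no — a R c and a R e, but not c R e.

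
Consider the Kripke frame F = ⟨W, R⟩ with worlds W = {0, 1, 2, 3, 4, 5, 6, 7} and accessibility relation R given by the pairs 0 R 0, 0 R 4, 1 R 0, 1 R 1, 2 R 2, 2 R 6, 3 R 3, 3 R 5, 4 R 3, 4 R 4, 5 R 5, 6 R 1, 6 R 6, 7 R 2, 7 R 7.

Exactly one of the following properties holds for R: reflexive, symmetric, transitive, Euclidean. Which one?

reflexive

Reflexive: yes — every world is R-related to itself.
Symmetric: no — 0 R 4 but not 4 R 0.
Transitive: no — 0 R 4 and 4 R 3, but not 0 R 3.
Euclidean: no — 0 R 4 and 0 R 0, but not 4 R 0.
Only reflexive holds.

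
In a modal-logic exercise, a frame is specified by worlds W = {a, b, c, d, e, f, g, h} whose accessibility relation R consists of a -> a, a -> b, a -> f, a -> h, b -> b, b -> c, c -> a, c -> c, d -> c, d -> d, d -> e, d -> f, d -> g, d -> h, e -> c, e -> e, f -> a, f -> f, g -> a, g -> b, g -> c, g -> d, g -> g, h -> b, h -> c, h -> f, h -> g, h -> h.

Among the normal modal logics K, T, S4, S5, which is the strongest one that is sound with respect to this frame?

T

Reflexive (axiom T): yes — every world is R-related to itself.
Transitive (axiom 4): no — a R b and b R c, but not a R c.
Euclidean (axiom 5): no — a R b and a R f, but not b R f.
So F validates K, T; S4 would additionally require R to be transitive. The strongest is T.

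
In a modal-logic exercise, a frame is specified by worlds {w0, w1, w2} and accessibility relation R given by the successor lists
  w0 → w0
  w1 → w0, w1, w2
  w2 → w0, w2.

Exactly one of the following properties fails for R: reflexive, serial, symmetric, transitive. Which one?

Reflexive: yes — every world is R-related to itself.
Serial: yes — every world has a successor (e.g. w0 R w0).
Symmetric: no — w1 R w0 but not w0 R w1.
Transitive: yes — every two-step R-path is closed by a direct edge.
Only symmetric fails.

symmetric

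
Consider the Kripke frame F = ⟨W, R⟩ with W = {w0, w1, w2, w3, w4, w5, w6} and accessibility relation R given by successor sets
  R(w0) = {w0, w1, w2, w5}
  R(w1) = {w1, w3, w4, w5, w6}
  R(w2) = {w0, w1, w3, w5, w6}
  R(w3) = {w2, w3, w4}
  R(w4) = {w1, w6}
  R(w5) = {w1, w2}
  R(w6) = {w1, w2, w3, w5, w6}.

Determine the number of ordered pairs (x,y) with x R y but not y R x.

8

Enumerating: (w0,w1), (w0,w5), (w1,w3), (w2,w1), (w3,w4), (w4,w6), (w6,w3), (w6,w5).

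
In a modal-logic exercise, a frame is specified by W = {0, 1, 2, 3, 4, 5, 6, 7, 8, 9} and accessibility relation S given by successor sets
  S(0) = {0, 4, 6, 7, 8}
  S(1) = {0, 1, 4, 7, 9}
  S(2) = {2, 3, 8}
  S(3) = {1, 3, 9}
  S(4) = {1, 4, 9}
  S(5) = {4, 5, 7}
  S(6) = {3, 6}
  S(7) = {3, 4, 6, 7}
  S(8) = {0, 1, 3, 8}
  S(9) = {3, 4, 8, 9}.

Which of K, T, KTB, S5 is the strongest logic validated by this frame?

T

Reflexive (axiom T): yes — every world is S-related to itself.
Symmetric (axiom B): no — 0 S 4 but not 4 S 0.
Euclidean (axiom 5): no — 0 S 4 and 0 S 6, but not 4 S 6.
So F validates K, T; KTB would additionally require S to be symmetric. The strongest is T.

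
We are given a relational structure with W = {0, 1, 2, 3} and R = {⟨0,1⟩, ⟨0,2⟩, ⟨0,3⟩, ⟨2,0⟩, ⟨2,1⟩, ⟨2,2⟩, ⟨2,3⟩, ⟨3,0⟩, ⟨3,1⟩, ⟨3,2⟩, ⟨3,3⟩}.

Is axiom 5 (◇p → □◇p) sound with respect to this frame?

No

The schema 5 characterises exactly the Euclidean frames.
Euclidean: no — 0 R 1 and 0 R 2, but not 1 R 2.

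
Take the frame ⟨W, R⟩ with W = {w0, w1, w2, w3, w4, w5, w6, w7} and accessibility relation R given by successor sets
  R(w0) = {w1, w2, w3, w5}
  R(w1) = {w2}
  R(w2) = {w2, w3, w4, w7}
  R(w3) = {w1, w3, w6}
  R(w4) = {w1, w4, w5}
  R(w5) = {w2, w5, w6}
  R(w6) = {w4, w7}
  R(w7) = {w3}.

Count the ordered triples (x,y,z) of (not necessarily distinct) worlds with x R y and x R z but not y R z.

37

Enumerating: (w0,w1,w1), (w0,w1,w3), (w0,w1,w5), (w0,w2,w1), (w0,w2,w5), (w0,w3,w2), (w0,w3,w5), (w0,w5,w1), (w0,w5,w3), (w2,w3,w2), (w2,w3,w4), (w2,w3,w7), … and 25 more.
Total: 37.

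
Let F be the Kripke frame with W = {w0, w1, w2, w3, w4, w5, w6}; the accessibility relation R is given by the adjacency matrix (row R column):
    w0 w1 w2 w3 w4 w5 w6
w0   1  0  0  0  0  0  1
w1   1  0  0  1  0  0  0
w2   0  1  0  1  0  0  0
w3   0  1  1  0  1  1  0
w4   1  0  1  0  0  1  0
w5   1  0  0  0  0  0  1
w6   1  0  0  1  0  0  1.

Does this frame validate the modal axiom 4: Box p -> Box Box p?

Axiom 4 corresponds to the accessibility relation being transitive.
Transitive: no — w0 R w6 and w6 R w3, but not w0 R w3.

No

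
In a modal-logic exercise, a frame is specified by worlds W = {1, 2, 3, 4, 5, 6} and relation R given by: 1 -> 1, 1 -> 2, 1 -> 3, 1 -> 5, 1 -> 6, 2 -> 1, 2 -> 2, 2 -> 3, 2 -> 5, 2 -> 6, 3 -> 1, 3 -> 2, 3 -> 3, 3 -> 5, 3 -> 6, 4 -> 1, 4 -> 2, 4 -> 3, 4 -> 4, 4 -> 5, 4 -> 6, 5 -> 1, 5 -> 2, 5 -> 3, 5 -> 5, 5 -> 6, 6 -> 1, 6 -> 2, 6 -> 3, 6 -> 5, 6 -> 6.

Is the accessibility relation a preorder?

Reflexive: yes — every world is R-related to itself.
Transitive: yes — every two-step R-path is closed by a direct edge.
So R is a preorder.

Yes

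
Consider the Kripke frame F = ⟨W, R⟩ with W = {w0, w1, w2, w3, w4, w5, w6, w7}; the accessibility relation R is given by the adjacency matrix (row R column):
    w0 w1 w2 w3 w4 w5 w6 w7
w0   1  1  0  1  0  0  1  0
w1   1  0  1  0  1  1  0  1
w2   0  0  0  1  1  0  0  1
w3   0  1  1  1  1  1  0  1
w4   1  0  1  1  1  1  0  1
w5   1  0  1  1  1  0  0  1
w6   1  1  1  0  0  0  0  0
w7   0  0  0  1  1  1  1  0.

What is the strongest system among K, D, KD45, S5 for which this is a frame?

Serial (axiom D): yes — every world has a successor (e.g. w0 R w0).
Euclidean (axiom 5): no — w0 R w1 and w0 R w3, but not w1 R w3.
Transitive (axiom 4): no — w0 R w1 and w1 R w2, but not w0 R w2.
Reflexive (axiom T): no — w1 is not related to itself.
So F validates K, D; KD45 would additionally require R to be Euclidean and transitive. The strongest is D.

D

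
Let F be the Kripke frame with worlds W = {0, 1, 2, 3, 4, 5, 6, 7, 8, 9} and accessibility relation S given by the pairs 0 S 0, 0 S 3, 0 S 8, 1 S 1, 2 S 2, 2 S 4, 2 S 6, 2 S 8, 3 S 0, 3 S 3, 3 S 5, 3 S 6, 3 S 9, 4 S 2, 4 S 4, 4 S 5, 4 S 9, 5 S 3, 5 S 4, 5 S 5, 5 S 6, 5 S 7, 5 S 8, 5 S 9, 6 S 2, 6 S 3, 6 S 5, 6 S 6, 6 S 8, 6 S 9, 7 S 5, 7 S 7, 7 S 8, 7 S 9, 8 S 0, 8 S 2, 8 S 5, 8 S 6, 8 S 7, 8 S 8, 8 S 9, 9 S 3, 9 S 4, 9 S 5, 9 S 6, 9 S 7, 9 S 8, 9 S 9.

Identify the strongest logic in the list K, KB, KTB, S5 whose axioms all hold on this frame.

KTB

Symmetric (axiom B): yes — every pair in S has its reverse in S.
Reflexive (axiom T): yes — every world is S-related to itself.
Euclidean (axiom 5): no — 0 S 3 and 0 S 8, but not 3 S 8.
So F validates K, KB, KTB; S5 would additionally require S to be Euclidean. The strongest is KTB.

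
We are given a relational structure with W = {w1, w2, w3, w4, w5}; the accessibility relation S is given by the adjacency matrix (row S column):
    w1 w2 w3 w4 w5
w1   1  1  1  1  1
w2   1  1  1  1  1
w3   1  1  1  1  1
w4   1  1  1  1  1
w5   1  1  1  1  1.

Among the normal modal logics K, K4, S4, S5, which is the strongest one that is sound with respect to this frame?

S5

Transitive (axiom 4): yes — every two-step S-path is closed by a direct edge.
Reflexive (axiom T): yes — every world is S-related to itself.
Euclidean (axiom 5): yes — any two successors of a common world are S-related.
So F validates K, K4, S4, S5. The strongest is S5.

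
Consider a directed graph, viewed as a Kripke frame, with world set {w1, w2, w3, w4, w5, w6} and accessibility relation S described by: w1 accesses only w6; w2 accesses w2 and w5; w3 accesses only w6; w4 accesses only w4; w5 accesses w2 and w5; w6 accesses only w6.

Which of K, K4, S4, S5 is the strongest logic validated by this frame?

Transitive (axiom 4): yes — every two-step S-path is closed by a direct edge.
Reflexive (axiom T): no — w1 is not related to itself.
Euclidean (axiom 5): yes — any two successors of a common world are S-related.
So F validates K, K4; S4 would additionally require S to be reflexive. The strongest is K4.

K4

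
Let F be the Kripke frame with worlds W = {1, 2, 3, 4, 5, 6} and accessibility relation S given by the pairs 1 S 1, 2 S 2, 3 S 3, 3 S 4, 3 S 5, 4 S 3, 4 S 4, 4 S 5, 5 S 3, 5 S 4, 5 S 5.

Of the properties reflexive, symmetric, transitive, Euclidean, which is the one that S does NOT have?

Reflexive: no — 6 is not related to itself.
Symmetric: yes — every pair in S has its reverse in S.
Transitive: yes — every two-step S-path is closed by a direct edge.
Euclidean: yes — any two successors of a common world are S-related.
Only reflexive fails.

reflexive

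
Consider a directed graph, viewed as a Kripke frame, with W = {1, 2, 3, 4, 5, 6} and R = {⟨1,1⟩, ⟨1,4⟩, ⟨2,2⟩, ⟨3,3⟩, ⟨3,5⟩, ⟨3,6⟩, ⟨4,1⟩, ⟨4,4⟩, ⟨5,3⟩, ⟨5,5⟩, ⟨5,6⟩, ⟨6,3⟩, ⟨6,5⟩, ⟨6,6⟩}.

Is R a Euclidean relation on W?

Yes

Euclidean: yes — any two successors of a common world are R-related.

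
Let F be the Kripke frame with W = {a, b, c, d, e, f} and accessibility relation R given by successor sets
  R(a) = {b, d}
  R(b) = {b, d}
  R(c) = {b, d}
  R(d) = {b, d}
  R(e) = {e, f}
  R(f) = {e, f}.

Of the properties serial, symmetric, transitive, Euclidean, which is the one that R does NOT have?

Serial: yes — every world has a successor (e.g. a R b).
Symmetric: no — a R b but not b R a.
Transitive: yes — every two-step R-path is closed by a direct edge.
Euclidean: yes — any two successors of a common world are R-related.
Only symmetric fails.

symmetric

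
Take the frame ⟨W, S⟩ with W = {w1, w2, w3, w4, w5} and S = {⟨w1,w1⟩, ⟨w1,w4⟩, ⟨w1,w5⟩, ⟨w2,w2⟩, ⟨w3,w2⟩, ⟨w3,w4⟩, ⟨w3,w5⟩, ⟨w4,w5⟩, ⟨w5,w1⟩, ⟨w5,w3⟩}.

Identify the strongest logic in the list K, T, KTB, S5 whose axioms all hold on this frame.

Reflexive (axiom T): no — w3 is not related to itself.
Symmetric (axiom B): no — w1 S w4 but not w4 S w1.
Euclidean (axiom 5): no — w1 S w5 and w1 S w4, but not w5 S w4.
So F validates K; T would additionally require S to be reflexive. The strongest is K.

K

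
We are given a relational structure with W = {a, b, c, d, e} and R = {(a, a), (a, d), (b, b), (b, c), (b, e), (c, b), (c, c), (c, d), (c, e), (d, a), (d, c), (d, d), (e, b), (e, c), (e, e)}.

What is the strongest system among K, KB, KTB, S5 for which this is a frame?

Symmetric (axiom B): yes — every pair in R has its reverse in R.
Reflexive (axiom T): yes — every world is R-related to itself.
Euclidean (axiom 5): no — c R b and c R d, but not b R d.
So F validates K, KB, KTB; S5 would additionally require R to be Euclidean. The strongest is KTB.

KTB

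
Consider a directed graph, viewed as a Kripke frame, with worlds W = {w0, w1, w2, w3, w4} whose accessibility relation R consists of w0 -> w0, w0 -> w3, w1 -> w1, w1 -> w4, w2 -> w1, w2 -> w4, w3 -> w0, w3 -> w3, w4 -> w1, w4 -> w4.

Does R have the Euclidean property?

Euclidean: yes — any two successors of a common world are R-related.

Yes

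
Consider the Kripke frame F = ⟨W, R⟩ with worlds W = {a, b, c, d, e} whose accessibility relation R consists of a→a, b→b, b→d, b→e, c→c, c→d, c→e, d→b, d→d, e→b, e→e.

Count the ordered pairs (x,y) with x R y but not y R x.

2

Enumerating: (c,d), (c,e).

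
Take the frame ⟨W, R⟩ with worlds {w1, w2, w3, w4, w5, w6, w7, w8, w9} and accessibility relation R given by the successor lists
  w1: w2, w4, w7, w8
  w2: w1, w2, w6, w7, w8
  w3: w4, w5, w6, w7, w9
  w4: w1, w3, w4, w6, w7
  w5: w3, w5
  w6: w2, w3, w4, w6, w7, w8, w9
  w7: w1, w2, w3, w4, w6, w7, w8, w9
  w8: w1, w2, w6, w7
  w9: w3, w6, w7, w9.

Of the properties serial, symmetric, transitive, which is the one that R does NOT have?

transitive

Serial: yes — every world has a successor (e.g. w1 R w2).
Symmetric: yes — every pair in R has its reverse in R.
Transitive: no — w1 R w2 and w2 R w6, but not w1 R w6.
Only transitive fails.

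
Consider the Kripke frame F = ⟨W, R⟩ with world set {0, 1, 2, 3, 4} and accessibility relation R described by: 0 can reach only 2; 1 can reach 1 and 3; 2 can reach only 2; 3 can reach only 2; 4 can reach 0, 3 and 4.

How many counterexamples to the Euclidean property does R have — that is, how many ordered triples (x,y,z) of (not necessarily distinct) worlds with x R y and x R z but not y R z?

8

Enumerating: (1,3,1), (1,3,3), (4,0,0), (4,0,3), (4,0,4), (4,3,0), (4,3,3), (4,3,4).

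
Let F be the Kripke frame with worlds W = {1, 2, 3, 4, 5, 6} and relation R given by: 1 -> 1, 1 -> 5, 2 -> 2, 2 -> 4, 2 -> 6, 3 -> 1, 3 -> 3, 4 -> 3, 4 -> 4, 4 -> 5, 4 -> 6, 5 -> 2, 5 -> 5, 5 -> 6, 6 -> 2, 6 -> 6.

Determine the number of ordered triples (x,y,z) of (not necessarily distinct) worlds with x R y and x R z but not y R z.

14

Enumerating: (1,5,1), (2,4,2), (2,6,4), (3,1,3), (4,3,4), (4,3,5), (4,3,6), (4,5,3), (4,5,4), (4,6,3), (4,6,4), (4,6,5), (5,2,5), (5,6,5).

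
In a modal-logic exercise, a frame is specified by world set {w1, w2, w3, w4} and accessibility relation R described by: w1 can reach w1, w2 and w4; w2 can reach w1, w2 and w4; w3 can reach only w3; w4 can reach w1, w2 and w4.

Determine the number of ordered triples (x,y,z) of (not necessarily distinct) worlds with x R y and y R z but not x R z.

R is transitive; there are no such tuples.

0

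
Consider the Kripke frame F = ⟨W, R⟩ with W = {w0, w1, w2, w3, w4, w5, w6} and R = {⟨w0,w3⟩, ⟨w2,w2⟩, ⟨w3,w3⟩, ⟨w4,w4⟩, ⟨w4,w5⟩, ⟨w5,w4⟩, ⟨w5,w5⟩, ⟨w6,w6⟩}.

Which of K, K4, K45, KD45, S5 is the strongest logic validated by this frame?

K45

Transitive (axiom 4): yes — every two-step R-path is closed by a direct edge.
Euclidean (axiom 5): yes — any two successors of a common world are R-related.
Serial (axiom D): no — w1 has no R-successor.
Reflexive (axiom T): no — w0 is not related to itself.
So F validates K, K4, K45; KD45 would additionally require R to be serial. The strongest is K45.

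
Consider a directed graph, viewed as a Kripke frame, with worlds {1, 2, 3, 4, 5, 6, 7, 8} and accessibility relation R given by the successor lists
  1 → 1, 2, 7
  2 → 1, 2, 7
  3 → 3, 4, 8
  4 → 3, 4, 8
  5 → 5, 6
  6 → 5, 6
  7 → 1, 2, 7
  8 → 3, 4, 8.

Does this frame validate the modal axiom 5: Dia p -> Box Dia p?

Axiom 5 corresponds to the accessibility relation being Euclidean.
Euclidean: yes — any two successors of a common world are R-related.

Yes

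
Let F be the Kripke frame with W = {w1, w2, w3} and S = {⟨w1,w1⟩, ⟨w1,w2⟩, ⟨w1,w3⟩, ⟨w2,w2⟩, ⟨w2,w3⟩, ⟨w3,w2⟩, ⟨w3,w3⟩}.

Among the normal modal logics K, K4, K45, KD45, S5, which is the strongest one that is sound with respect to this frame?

K4

Transitive (axiom 4): yes — every two-step S-path is closed by a direct edge.
Euclidean (axiom 5): no — w1 S w2 and w1 S w1, but not w2 S w1.
Serial (axiom D): yes — every world has a successor (e.g. w1 S w1).
Reflexive (axiom T): yes — every world is S-related to itself.
So F validates K, K4; K45 would additionally require S to be Euclidean. The strongest is K4.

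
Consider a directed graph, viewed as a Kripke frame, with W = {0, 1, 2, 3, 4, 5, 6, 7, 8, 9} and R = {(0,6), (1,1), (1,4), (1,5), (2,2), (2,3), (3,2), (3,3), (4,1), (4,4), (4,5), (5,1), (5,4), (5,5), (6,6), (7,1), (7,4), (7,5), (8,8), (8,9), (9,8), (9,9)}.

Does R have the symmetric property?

No

Symmetric: no — 0 R 6 but not 6 R 0.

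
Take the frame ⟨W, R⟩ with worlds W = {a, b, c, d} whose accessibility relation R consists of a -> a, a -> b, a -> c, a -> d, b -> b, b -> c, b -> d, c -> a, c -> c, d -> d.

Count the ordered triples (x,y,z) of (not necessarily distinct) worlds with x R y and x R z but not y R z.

10

Enumerating: (a,b,a), (a,c,b), (a,c,d), (a,d,a), (a,d,b), (a,d,c), (b,c,b), (b,c,d), (b,d,b), (b,d,c).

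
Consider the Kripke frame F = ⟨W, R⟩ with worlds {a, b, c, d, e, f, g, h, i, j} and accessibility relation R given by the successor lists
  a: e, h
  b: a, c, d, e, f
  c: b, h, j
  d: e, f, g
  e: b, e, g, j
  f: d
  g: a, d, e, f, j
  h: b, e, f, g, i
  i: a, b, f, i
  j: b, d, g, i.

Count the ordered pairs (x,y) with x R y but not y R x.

22

Enumerating: (a,e), (a,h), (b,a), (b,d), (b,f), (c,h), (c,j), (d,e), (e,j), (g,a), (g,f), (h,b), … and 10 more.
Total: 22.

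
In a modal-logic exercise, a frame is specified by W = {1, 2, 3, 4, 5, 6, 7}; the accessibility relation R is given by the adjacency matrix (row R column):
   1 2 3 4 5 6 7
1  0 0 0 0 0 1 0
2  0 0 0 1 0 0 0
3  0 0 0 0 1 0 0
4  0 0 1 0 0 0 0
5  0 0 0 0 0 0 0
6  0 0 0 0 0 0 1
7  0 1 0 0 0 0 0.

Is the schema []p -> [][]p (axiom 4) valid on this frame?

Axiom 4 corresponds to the accessibility relation being transitive.
Transitive: no — 1 R 6 and 6 R 7, but not 1 R 7.

No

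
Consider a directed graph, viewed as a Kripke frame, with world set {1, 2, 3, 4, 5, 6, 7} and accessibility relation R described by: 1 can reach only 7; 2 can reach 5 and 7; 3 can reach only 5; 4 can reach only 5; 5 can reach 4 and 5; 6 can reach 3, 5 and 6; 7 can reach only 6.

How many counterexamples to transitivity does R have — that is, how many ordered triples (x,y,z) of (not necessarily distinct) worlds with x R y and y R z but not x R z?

8

Enumerating: (1,7,6), (2,5,4), (2,7,6), (3,5,4), (4,5,4), (6,5,4), (7,6,3), (7,6,5).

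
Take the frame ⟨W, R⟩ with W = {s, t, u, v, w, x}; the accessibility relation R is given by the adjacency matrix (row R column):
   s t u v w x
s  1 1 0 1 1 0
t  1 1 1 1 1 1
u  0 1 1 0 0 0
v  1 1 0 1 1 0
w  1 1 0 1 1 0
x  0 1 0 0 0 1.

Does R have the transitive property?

No

Transitive: no — s R t and t R u, but not s R u.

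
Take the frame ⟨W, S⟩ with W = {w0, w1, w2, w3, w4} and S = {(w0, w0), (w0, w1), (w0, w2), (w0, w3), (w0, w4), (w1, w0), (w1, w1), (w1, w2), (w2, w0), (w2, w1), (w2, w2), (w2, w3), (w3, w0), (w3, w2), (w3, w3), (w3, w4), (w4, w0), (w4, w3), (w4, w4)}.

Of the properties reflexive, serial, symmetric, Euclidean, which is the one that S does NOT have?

Euclidean

Reflexive: yes — every world is S-related to itself.
Serial: yes — every world has a successor (e.g. w0 S w0).
Symmetric: yes — every pair in S has its reverse in S.
Euclidean: no — w0 S w1 and w0 S w3, but not w1 S w3.
Only Euclidean fails.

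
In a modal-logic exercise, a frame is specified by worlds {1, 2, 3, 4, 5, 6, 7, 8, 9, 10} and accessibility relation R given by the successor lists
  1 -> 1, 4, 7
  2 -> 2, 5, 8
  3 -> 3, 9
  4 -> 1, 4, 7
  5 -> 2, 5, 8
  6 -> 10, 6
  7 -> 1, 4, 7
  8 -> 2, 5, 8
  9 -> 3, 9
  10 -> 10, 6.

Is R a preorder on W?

Reflexive: yes — every world is R-related to itself.
Transitive: yes — every two-step R-path is closed by a direct edge.
So R is a preorder.

Yes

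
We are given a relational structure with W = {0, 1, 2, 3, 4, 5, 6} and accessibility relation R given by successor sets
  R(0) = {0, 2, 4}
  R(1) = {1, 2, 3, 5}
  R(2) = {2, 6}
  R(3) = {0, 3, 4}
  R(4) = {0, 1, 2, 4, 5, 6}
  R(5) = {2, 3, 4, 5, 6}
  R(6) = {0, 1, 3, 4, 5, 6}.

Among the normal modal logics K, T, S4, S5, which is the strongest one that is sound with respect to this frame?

Reflexive (axiom T): yes — every world is R-related to itself.
Transitive (axiom 4): no — 0 R 2 and 2 R 6, but not 0 R 6.
Euclidean (axiom 5): no — 0 R 2 and 0 R 4, but not 2 R 4.
So F validates K, T; S4 would additionally require R to be transitive. The strongest is T.

T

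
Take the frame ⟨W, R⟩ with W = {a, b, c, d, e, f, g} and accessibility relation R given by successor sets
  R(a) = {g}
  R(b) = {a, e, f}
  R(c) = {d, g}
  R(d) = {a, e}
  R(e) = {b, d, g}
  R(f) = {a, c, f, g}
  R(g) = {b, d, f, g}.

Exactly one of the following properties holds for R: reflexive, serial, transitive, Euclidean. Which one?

serial

Reflexive: no — a is not related to itself.
Serial: yes — every world has a successor (e.g. a R g).
Transitive: no — a R g and g R b, but not a R b.
Euclidean: no — b R a and b R e, but not a R e.
Only serial holds.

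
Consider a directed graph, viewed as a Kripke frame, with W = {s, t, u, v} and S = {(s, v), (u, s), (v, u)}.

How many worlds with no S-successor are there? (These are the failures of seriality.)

Enumerating: t.

1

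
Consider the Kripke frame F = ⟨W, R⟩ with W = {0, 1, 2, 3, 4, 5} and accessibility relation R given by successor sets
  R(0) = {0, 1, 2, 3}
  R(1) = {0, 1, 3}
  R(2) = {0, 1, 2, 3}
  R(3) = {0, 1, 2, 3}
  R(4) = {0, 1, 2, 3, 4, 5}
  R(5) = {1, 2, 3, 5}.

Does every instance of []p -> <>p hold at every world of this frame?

The schema D characterises exactly the serial frames.
Serial: yes — every world has a successor (e.g. 0 R 0).

Yes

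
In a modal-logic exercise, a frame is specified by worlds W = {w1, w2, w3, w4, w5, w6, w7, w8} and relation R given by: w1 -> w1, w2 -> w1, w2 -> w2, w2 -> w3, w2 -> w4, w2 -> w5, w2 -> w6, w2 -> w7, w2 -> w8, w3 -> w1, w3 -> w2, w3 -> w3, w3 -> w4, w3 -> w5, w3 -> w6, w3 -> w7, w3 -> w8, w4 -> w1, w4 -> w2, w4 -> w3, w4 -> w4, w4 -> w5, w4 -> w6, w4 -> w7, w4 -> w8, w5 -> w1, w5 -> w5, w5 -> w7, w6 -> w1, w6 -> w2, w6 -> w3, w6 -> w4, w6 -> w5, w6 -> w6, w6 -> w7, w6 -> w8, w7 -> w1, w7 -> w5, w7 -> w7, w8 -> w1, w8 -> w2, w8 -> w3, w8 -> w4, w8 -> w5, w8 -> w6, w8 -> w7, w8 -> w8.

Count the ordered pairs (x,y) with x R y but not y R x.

17

Enumerating: (w2,w1), (w2,w5), (w2,w7), (w3,w1), (w3,w5), (w3,w7), (w4,w1), (w4,w5), (w4,w7), (w5,w1), (w6,w1), (w6,w5), (w6,w7), (w7,w1), (w8,w1), (w8,w5), (w8,w7).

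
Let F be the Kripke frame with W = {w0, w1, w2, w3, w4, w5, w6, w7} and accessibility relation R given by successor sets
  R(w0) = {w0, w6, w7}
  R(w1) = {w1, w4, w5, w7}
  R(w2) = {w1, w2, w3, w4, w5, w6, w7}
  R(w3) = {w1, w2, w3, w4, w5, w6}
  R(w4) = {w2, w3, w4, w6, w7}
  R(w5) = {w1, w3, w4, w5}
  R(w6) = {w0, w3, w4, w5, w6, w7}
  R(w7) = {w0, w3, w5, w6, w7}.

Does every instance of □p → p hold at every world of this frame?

Yes

By correspondence theory, T is valid on a frame iff R is reflexive.
Reflexive: yes — every world is R-related to itself.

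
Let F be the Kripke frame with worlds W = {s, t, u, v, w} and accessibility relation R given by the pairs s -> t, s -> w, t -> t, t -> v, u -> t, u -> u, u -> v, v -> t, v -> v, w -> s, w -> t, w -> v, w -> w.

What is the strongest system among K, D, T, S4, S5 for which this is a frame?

D

Serial (axiom D): yes — every world has a successor (e.g. s R t).
Reflexive (axiom T): no — s is not related to itself.
Transitive (axiom 4): no — s R t and t R v, but not s R v.
Euclidean (axiom 5): no — s R t and s R w, but not t R w.
So F validates K, D; T would additionally require R to be reflexive. The strongest is D.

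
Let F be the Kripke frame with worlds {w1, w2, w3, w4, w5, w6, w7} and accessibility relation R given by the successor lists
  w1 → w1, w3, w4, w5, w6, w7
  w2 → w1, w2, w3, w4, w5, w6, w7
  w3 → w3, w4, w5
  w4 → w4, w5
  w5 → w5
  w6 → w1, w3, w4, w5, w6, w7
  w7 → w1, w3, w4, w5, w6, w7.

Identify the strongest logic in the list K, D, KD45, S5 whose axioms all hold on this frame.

D

Serial (axiom D): yes — every world has a successor (e.g. w1 R w1).
Euclidean (axiom 5): no — w1 R w3 and w1 R w6, but not w3 R w6.
Transitive (axiom 4): yes — every two-step R-path is closed by a direct edge.
Reflexive (axiom T): yes — every world is R-related to itself.
So F validates K, D; KD45 would additionally require R to be Euclidean. The strongest is D.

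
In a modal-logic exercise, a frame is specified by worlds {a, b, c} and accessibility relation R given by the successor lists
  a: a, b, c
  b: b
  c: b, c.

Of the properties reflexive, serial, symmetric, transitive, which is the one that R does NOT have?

Reflexive: yes — every world is R-related to itself.
Serial: yes — every world has a successor (e.g. a R a).
Symmetric: no — a R b but not b R a.
Transitive: yes — every two-step R-path is closed by a direct edge.
Only symmetric fails.

symmetric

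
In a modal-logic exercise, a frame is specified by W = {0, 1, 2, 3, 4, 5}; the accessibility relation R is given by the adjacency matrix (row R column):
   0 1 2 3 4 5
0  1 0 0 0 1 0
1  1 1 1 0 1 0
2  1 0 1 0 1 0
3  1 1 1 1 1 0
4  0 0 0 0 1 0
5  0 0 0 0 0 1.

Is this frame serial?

Yes

Serial: yes — every world has a successor (e.g. 0 R 0).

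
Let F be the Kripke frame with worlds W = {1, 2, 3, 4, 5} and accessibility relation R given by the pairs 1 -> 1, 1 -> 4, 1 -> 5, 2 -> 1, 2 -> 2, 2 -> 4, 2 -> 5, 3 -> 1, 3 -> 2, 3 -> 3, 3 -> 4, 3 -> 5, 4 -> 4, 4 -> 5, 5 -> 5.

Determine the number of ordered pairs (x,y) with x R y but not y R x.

10

Enumerating: (1,4), (1,5), (2,1), (2,4), (2,5), (3,1), (3,2), (3,4), (3,5), (4,5).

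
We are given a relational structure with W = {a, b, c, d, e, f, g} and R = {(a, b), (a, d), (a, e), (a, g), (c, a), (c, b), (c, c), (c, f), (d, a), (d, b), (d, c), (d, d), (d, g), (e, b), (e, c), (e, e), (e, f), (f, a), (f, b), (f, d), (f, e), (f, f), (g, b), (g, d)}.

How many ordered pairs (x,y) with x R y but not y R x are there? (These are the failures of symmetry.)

14

Enumerating: (a,b), (a,e), (a,g), (c,a), (c,b), (c,f), (d,b), (d,c), (e,b), (e,c), (f,a), (f,b), (f,d), (g,b).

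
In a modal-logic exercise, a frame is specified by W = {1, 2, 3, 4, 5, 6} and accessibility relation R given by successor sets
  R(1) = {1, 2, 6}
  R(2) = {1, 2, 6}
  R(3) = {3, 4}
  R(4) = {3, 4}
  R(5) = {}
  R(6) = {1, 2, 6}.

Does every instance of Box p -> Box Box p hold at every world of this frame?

Yes

By correspondence theory, 4 is valid on a frame iff R is transitive.
Transitive: yes — every two-step R-path is closed by a direct edge.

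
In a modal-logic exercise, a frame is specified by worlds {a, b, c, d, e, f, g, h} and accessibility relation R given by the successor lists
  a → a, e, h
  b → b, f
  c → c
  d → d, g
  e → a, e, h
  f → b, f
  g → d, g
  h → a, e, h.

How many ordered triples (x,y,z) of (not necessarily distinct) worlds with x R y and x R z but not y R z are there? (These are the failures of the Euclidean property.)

0

R is Euclidean; there are no such tuples.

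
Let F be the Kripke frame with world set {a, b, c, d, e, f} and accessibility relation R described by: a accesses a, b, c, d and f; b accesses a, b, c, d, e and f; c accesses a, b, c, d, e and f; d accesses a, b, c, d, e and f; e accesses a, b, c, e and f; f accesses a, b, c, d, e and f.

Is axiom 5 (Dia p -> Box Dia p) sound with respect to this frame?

By correspondence theory, 5 is valid on a frame iff R is Euclidean.
Euclidean: no — b R a and b R e, but not a R e.

No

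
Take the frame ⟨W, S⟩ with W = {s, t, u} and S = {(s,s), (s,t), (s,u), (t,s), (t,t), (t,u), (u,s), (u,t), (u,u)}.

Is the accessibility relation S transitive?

Transitive: yes — every two-step S-path is closed by a direct edge.

Yes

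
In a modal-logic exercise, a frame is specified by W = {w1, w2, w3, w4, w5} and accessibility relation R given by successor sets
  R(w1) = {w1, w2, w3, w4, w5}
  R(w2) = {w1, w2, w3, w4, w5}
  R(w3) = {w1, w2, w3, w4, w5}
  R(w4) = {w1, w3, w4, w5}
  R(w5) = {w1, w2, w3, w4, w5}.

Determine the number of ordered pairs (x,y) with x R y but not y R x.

Enumerating: (w2,w4).

1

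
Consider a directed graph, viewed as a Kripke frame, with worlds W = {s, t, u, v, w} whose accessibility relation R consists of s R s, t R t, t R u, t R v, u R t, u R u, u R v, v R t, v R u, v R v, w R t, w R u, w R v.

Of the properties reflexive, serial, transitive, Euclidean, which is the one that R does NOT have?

Reflexive: no — w is not related to itself.
Serial: yes — every world has a successor (e.g. s R s).
Transitive: yes — every two-step R-path is closed by a direct edge.
Euclidean: yes — any two successors of a common world are R-related.
Only reflexive fails.

reflexive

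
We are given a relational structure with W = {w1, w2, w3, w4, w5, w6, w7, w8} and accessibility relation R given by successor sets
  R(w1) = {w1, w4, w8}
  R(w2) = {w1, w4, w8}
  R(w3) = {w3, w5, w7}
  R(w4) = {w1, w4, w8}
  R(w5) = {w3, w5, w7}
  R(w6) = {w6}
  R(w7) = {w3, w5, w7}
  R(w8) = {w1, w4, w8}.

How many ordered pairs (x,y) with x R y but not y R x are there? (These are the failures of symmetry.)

3

Enumerating: (w2,w1), (w2,w4), (w2,w8).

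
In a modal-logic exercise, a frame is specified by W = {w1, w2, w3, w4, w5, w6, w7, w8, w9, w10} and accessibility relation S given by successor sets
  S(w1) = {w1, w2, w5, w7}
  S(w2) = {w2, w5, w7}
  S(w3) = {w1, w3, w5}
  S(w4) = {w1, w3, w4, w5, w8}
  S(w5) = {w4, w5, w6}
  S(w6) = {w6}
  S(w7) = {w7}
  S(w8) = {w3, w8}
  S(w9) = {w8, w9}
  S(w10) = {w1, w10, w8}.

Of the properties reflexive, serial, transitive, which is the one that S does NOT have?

transitive

Reflexive: yes — every world is S-related to itself.
Serial: yes — every world has a successor (e.g. w1 S w1).
Transitive: no — w1 S w5 and w5 S w4, but not w1 S w4.
Only transitive fails.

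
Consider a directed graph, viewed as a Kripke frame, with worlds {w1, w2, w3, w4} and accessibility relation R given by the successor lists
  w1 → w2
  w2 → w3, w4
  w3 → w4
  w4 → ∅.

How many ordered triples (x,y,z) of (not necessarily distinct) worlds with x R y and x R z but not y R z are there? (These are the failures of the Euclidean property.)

5

Enumerating: (w1,w2,w2), (w2,w3,w3), (w2,w4,w3), (w2,w4,w4), (w3,w4,w4).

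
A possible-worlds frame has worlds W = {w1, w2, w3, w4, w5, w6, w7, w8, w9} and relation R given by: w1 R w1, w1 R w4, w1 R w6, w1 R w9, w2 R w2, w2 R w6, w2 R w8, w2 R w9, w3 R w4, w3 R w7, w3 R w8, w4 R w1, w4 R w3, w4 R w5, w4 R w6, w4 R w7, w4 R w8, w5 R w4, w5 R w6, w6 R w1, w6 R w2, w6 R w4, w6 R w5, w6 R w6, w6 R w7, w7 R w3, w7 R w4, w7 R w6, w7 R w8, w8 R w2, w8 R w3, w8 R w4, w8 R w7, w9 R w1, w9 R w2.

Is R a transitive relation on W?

Transitive: no — w1 R w4 and w4 R w3, but not w1 R w3.

No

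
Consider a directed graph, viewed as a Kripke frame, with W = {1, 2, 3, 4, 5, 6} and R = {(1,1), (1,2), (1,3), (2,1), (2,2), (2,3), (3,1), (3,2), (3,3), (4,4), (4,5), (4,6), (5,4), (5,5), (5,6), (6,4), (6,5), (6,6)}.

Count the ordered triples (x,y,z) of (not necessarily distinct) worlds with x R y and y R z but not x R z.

0

R is transitive; there are no such tuples.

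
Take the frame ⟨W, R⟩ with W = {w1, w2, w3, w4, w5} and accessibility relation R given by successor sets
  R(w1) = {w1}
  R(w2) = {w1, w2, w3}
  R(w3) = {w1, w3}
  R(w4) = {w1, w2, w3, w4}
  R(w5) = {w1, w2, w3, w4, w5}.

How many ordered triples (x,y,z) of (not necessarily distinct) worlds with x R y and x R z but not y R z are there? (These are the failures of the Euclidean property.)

20

Enumerating: (w2,w1,w2), (w2,w1,w3), (w2,w3,w2), (w3,w1,w3), (w4,w1,w2), (w4,w1,w3), (w4,w1,w4), (w4,w2,w4), (w4,w3,w2), (w4,w3,w4), (w5,w1,w2), (w5,w1,w3), … and 8 more.
Total: 20.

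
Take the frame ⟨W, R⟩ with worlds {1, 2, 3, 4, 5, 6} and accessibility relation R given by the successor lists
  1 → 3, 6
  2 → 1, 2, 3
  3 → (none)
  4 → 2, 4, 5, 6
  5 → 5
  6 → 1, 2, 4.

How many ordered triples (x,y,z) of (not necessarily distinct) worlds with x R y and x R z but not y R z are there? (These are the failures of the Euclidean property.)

22

Enumerating: (1,3,3), (1,3,6), (1,6,3), (1,6,6), (2,1,1), (2,1,2), (2,3,1), (2,3,2), (2,3,3), (4,2,4), (4,2,5), (4,2,6), … and 10 more.
Total: 22.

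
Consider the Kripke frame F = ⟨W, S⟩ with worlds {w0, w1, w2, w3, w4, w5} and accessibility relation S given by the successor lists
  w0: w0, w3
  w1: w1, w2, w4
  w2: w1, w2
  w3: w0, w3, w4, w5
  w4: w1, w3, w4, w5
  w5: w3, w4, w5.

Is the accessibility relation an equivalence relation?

No

Reflexive: yes — every world is S-related to itself.
Symmetric: yes — every pair in S has its reverse in S.
Transitive: no — w0 S w3 and w3 S w4, but not w0 S w4.
So S is not an equivalence relation.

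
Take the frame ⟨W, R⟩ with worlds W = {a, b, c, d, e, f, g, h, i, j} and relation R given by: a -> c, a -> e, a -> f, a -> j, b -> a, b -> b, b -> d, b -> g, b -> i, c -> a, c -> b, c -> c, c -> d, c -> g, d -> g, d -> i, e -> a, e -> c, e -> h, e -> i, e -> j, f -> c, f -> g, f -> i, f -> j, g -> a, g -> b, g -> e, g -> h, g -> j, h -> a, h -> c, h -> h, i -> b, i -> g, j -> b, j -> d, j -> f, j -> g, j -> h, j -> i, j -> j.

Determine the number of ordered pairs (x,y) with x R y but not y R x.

Enumerating: (a,f), (a,j), (b,a), (b,d), (c,b), (c,d), (c,g), (d,g), (d,i), (e,c), (e,h), (e,i), … and 14 more.
Total: 26.

26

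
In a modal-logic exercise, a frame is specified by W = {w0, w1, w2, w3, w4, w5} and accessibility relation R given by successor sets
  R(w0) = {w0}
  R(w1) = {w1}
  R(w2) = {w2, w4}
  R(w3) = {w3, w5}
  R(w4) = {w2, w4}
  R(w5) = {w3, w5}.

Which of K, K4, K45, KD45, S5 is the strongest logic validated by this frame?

Transitive (axiom 4): yes — every two-step R-path is closed by a direct edge.
Euclidean (axiom 5): yes — any two successors of a common world are R-related.
Serial (axiom D): yes — every world has a successor (e.g. w0 R w0).
Reflexive (axiom T): yes — every world is R-related to itself.
So F validates K, K4, K45, KD45, S5. The strongest is S5.

S5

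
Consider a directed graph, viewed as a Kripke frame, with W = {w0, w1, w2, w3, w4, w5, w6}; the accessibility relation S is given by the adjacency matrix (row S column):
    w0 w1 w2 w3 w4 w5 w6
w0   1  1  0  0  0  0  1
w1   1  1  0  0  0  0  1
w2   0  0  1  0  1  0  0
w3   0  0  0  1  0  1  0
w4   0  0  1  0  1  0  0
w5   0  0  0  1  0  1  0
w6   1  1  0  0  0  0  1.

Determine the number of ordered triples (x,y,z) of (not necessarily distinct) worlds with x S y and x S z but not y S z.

S is Euclidean; there are no such tuples.

0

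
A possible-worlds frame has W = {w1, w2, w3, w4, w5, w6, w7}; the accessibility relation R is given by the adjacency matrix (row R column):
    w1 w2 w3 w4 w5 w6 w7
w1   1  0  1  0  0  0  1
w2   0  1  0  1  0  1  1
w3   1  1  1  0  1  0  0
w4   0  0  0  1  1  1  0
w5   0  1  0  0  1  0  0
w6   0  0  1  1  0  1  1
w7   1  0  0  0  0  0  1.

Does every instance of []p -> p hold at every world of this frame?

Axiom T corresponds to the accessibility relation being reflexive.
Reflexive: yes — every world is R-related to itself.

Yes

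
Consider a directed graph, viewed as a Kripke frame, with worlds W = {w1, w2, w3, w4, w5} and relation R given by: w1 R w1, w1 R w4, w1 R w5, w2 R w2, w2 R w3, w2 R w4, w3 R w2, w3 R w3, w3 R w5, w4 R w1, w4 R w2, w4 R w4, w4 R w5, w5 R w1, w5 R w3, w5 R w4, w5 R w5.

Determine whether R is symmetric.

Yes

Symmetric: yes — every pair in R has its reverse in R.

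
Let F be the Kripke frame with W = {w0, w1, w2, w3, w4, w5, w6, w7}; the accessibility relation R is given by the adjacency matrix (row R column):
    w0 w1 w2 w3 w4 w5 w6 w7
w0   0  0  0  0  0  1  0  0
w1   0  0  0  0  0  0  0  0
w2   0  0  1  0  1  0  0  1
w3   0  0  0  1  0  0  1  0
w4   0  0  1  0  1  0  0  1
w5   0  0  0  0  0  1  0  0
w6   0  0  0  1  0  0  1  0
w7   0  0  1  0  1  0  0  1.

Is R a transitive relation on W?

Transitive: yes — every two-step R-path is closed by a direct edge.

Yes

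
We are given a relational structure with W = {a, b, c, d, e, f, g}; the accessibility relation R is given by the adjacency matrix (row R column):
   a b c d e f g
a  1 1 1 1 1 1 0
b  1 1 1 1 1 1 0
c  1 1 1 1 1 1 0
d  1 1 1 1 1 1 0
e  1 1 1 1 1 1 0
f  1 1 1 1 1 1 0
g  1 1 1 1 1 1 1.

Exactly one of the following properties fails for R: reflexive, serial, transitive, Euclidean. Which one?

Reflexive: yes — every world is R-related to itself.
Serial: yes — every world has a successor (e.g. a R a).
Transitive: yes — every two-step R-path is closed by a direct edge.
Euclidean: no — g R a and g R g, but not a R g.
Only Euclidean fails.

Euclidean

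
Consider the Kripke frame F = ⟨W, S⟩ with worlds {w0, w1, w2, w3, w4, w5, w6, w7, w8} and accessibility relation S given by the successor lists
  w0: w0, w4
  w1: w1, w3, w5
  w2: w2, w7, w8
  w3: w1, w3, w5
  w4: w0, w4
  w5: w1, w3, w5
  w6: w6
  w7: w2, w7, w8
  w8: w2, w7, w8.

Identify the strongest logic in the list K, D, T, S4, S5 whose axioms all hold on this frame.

Serial (axiom D): yes — every world has a successor (e.g. w0 S w0).
Reflexive (axiom T): yes — every world is S-related to itself.
Transitive (axiom 4): yes — every two-step S-path is closed by a direct edge.
Euclidean (axiom 5): yes — any two successors of a common world are S-related.
So F validates K, D, T, S4, S5. The strongest is S5.

S5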